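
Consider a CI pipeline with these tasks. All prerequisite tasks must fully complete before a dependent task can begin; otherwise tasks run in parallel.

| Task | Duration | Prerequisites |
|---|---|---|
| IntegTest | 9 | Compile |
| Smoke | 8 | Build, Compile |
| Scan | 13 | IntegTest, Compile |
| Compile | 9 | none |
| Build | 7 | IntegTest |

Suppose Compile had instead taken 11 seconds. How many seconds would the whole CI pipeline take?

35

The binding path is Compile→IntegTest→Build→Smoke = 9+9+7+8 = 33; finish at 33 seconds.
Since Compile is critical, the +2 change carries straight to that chain (now 35 seconds).
That remains the longest chain; total 35 seconds.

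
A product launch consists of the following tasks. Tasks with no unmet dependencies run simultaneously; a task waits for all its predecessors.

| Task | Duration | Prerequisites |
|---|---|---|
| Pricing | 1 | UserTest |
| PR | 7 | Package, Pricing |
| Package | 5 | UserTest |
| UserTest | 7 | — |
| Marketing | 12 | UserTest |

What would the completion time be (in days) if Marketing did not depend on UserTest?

With the dependency in place, UserTest→Package→PR = 7+5+7 = 19 sets the finish at 19 days.
Without UserTest→Marketing, Marketing's earliest start moves from 7 to 0.
New critical path: UserTest→Package→PR = 7+5+7 = 19 ⇒ 19 days.

19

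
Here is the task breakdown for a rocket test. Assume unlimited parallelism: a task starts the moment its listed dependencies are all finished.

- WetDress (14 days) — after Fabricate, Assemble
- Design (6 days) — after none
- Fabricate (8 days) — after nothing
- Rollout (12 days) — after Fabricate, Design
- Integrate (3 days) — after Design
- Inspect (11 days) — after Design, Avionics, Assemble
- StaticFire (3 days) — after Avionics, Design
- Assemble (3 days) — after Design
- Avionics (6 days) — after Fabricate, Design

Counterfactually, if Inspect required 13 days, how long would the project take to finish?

27

Critical path before the change: Fabricate→Avionics→Inspect = 8+6+11 = 25 giving 25 days.
Inspect lies on that path, so at 13 days the path becomes 27 days.
No other chain overtakes it, so the finish is 27 days.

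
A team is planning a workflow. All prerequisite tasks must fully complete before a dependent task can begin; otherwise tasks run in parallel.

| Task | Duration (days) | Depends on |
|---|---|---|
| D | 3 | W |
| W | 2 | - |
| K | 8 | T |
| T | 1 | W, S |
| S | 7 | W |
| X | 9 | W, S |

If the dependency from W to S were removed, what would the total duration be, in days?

Before: longest chain W→S→X = 2+7+9 = 18, finish 18.
Without W→S, S's earliest start moves from 2 to 0.
The longest chain is now S→X = 7+9 = 16, so the workflow takes 16 days.

16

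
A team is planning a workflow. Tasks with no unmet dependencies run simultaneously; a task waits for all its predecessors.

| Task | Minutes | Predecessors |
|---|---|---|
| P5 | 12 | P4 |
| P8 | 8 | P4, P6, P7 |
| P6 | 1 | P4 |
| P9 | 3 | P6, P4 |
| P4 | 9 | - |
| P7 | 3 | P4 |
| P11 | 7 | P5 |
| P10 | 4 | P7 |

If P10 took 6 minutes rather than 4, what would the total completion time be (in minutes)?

28

Critical path before the change: P4→P5→P11 = 9+12+7 = 28 giving 28 minutes.
The longest path through P10 is only 16 minutes, so P10 has float 12.
That remains the longest chain; total 28 minutes.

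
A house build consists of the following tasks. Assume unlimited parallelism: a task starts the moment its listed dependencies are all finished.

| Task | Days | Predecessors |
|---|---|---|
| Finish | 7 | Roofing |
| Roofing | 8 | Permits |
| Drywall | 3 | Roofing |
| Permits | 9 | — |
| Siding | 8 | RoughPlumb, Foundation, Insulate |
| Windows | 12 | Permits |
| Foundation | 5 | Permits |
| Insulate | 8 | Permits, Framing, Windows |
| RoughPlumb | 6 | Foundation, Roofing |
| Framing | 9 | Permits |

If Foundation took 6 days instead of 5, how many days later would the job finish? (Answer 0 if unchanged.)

0

The binding path is Permits→Windows→Insulate→Siding = 9+12+8+8 = 37; finish at 37 days.
Foundation has 9 days of float (longest path through it is 28).
No other chain overtakes it, so the finish is 37 days.
Change in finish: 37 − 37 = +0 days.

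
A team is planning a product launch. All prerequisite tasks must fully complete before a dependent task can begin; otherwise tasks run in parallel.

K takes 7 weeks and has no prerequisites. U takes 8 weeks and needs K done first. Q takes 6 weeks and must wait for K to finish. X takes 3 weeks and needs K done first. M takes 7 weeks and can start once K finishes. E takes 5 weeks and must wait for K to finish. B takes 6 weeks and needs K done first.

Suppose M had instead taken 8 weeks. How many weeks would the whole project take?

15

Critical path before the change: K→U = 7+8 = 15 giving 15 weeks.
M is off the critical path — its longest chain is 14 weeks, giving 1 of slack.
That remains the longest chain; total 15 weeks.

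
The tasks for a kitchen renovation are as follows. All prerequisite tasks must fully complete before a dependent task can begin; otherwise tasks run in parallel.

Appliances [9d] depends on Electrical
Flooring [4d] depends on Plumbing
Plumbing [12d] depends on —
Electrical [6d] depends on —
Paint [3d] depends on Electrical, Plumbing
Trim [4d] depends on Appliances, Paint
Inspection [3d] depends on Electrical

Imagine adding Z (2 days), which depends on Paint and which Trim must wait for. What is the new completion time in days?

Originally the kitchen renovation takes 19 days.
With Z inserted, Trim now waits for max(Appliances, Paint, Z).
New critical path: Plumbing→Paint→Z→Trim = 12+3+2+4 = 21 ⇒ 21 days.

21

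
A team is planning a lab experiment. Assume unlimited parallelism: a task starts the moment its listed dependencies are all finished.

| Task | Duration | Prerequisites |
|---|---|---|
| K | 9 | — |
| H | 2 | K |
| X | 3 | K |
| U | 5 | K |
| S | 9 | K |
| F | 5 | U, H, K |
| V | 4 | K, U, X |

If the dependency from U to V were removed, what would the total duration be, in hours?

Before: longest chain K→U→F = 9+5+5 = 19, finish 19.
Without U→V, V's earliest start moves from 14 to 12.
New critical path: K→U→F = 9+5+5 = 19 ⇒ 19 hours.

19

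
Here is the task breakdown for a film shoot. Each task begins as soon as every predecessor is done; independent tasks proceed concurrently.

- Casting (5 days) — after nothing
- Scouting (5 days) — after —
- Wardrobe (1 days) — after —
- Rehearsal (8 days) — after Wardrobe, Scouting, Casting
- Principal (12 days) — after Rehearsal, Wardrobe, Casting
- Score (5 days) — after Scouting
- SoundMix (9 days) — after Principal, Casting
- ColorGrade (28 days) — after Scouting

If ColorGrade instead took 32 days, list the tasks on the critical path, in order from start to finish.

Scouting, ColorGrade

Critical path before the change: Casting→Rehearsal→Principal→SoundMix = 5+8+12+9 = 34 giving 34 days.
ColorGrade is off the critical path — its longest chain is 33 days, giving 1 of slack.
New critical path: Scouting→ColorGrade = 5+32 = 37 ⇒ 37 days.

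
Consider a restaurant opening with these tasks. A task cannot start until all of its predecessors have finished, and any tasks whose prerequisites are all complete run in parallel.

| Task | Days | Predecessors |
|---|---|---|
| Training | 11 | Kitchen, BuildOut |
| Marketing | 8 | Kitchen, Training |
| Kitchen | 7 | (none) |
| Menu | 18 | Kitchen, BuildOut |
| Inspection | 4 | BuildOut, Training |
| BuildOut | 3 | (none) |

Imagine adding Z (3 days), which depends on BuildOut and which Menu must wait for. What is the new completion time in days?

Originally the job takes 26 days.
With Z inserted, Menu now waits for max(Kitchen, BuildOut, Z).
New critical path: Kitchen→Training→Marketing = 7+11+8 = 26 ⇒ 26 days.

26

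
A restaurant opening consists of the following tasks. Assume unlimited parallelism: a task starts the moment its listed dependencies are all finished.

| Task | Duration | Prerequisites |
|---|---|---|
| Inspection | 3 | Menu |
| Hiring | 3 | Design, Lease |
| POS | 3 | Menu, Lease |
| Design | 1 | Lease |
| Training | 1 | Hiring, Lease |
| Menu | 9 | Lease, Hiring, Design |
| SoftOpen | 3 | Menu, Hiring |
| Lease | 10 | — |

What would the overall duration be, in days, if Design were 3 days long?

The binding path is Lease→Design→Hiring→Menu→POS = 10+1+3+9+3 = 26; finish at 26 days.
Since Design is critical, the +2 change carries straight to that chain (now 28 days).
The critical path is still Lease→Design→Hiring→Menu→POS; finish is now 28 days.

28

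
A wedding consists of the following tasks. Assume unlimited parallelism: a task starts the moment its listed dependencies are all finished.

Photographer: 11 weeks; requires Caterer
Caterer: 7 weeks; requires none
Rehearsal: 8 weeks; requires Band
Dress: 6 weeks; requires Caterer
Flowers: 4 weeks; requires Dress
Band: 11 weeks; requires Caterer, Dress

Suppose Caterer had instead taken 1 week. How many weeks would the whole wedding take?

The binding path is Caterer→Dress→Band→Rehearsal = 7+6+11+8 = 32; finish at 32 weeks.
Caterer lies on that path, so at 1 week the path becomes 26 weeks.
No other chain overtakes it, so the finish is 26 weeks.

26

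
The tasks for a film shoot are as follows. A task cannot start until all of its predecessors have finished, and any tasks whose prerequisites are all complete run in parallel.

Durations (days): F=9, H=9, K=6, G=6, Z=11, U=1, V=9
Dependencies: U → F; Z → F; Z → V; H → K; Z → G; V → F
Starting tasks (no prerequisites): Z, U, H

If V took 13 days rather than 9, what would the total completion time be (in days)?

As given, the longest chain is Z→V→F = 11+9+9 = 29, so the finish is 29 days.
V lies on that path, so at 13 days the path becomes 33 days.
The critical path is still Z→V→F; finish is now 33 days.

33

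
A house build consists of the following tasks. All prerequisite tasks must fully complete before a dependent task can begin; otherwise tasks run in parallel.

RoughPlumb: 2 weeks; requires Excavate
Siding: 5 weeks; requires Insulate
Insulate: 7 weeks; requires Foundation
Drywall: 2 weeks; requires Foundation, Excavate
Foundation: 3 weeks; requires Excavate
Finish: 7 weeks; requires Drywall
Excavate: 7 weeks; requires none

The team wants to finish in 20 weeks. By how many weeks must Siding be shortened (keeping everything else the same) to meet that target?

Current finish: 22 weeks; target: 20.
Siding is on every critical path, so each week cut from Siding cuts the finish by one (this holds down to a finish of 19).
Need 22 − 20 = 2 weeks off Siding → Siding becomes 3 weeks, finish becomes 20.

2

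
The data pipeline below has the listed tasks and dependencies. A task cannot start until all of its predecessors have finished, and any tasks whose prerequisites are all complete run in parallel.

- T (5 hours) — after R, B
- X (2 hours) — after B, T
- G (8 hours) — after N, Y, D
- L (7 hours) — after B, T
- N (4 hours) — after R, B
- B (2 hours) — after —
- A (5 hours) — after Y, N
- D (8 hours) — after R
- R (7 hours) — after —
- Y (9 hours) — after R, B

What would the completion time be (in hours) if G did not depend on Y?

Before: longest chain R→Y→G = 7+9+8 = 24, finish 24.
Without Y→G, G's earliest start moves from 16 to 15.
The longest chain is now R→D→G = 7+8+8 = 23, so the job takes 23 hours.

23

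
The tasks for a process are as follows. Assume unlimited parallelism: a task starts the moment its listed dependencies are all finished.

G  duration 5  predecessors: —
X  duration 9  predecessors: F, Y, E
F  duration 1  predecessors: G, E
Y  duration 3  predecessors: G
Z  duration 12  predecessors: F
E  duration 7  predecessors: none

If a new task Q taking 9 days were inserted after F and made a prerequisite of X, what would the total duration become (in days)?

26

Originally the job takes 20 days.
With Q inserted, X now waits for max(F, Y, E, Q).
New critical path: E→F→Q→X = 7+1+9+9 = 26 ⇒ 26 days.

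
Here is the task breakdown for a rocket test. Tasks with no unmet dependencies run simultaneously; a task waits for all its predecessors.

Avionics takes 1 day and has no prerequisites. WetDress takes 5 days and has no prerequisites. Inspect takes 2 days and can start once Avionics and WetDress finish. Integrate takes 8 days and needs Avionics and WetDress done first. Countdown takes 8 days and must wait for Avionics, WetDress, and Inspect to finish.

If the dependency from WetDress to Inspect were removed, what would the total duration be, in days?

13

With the dependency in place, WetDress→Inspect→Countdown = 5+2+8 = 15 sets the finish at 15 days.
Without WetDress→Inspect, Inspect's earliest start moves from 5 to 1.
New critical path: WetDress→Integrate = 5+8 = 13 ⇒ 13 days.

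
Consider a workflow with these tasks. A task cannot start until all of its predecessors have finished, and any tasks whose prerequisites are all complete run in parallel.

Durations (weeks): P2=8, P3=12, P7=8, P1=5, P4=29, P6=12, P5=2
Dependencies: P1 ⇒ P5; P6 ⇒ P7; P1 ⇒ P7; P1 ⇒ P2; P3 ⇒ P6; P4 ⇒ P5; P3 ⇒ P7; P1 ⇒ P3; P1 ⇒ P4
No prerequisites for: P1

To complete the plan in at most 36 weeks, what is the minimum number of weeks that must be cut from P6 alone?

1

Current finish: 37 weeks; target: 36.
P6 is on every critical path, so each week cut from P6 cuts the finish by one (this holds down to a finish of 36).
Need 37 − 36 = 1 week off P6 → P6 becomes 11 weeks, finish becomes 36.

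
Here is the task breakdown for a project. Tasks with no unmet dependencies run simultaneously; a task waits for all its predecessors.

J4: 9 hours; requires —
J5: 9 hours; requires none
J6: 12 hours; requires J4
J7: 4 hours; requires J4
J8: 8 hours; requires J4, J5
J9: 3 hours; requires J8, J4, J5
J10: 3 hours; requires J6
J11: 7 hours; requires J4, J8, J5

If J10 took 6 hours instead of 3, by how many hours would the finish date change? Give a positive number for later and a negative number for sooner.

Baseline: J4→J6→J10 = 9+12+3 = 24 → 24 hours.
Since J10 is critical, the +3 change carries straight to that chain (now 27 hours).
That remains the longest chain; total 27 hours.
Change in finish: 27 − 24 = +3 hours.

3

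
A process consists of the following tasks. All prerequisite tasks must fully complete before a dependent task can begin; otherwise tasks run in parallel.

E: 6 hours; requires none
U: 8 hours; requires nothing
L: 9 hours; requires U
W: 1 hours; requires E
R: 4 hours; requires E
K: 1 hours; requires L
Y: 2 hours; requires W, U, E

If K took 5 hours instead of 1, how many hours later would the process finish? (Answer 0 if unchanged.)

4

The binding path is U→L→K = 8+9+1 = 18; finish at 18 hours.
Since K is critical, the +4 change carries straight to that chain (now 22 hours).
The critical path is still U→L→K; finish is now 22 hours.
Change in finish: 22 − 18 = +4 hours.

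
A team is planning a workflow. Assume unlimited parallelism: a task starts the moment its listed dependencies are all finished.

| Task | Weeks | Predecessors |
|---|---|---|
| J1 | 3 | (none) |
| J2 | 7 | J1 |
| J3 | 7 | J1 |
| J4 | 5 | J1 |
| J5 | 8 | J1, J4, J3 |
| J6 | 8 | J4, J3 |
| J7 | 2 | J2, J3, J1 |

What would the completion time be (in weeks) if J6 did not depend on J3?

With the dependency in place, J1→J3→J5 = 3+7+8 = 18 sets the finish at 18 weeks.
Without J3→J6, J6's earliest start moves from 10 to 8.
After: J1→J3→J5 = 3+7+8 = 18 → 18 weeks.

18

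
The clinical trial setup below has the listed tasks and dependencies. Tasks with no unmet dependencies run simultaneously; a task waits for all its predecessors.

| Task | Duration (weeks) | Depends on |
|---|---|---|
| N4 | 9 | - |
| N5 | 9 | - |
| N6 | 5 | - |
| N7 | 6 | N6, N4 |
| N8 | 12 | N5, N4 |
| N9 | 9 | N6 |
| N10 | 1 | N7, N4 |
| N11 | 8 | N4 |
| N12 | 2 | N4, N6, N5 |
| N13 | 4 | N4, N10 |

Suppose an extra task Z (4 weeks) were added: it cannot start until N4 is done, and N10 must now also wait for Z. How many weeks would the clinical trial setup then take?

Originally the clinical trial setup takes 21 weeks.
With Z inserted, N10 now waits for max(N7, N4, Z).
New critical path: N4→N8 = 9+12 = 21 ⇒ 21 weeks.

21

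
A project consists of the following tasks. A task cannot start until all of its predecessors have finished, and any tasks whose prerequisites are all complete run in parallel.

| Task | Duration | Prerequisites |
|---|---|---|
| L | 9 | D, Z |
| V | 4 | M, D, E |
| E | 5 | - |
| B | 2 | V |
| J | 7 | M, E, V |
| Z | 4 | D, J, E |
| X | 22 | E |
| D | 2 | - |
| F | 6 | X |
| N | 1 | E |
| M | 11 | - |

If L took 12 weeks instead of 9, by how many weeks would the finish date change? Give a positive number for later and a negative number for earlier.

3

As given, the longest chain is M→V→J→Z→L = 11+4+7+4+9 = 35, so the finish is 35 weeks.
L is on the critical path; changing it to 12 makes that path 38 weeks.
The critical path is still M→V→J→Z→L; finish is now 38 weeks.
Change in finish: 38 − 35 = +3 weeks.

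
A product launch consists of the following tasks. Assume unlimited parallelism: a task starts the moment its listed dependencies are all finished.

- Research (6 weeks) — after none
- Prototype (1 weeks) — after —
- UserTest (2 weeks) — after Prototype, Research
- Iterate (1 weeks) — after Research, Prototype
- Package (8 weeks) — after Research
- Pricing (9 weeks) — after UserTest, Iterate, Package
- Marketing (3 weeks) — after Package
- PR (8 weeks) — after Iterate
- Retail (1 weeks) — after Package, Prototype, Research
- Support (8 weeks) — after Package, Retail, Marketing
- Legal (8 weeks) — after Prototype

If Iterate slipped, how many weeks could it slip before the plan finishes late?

Critical path: Research→Package→Marketing→Support = 6+8+3+8 = 25, so the finish is 25 weeks.
Longest path through Iterate: 16 weeks (earliest finish 7, latest finish 16).
Slack of Iterate = 15 − 6 = 9 weeks.

9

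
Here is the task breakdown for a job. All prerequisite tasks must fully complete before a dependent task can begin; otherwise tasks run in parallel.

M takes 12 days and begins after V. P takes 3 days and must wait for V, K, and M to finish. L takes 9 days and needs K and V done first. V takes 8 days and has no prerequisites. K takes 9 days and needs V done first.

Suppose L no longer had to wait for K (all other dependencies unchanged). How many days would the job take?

Original critical path: V→K→L = 8+9+9 = 26 ⇒ 26 days.
Without K→L, L's earliest start moves from 17 to 8.
New critical path: V→M→P = 8+12+3 = 23 ⇒ 23 days.

23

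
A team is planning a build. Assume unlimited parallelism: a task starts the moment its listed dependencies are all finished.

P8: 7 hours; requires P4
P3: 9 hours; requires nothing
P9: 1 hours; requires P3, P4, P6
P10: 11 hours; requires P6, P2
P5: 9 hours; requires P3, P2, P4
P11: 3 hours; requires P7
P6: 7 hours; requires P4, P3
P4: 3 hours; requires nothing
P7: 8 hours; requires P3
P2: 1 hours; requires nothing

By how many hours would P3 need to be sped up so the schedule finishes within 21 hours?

6

Current finish: 27 hours; target: 21.
P3 is on every critical path, so each hour cut from P3 cuts the finish by one (this holds down to a finish of 21).
Need 27 − 21 = 6 hours off P3 → P3 becomes 3 hours, finish becomes 21.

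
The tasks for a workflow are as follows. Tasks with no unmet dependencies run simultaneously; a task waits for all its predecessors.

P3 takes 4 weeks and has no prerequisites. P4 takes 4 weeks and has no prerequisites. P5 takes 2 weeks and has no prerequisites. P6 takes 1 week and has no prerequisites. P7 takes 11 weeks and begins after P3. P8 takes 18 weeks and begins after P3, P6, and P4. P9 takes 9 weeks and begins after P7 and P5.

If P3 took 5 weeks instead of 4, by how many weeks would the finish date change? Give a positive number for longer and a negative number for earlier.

1

Critical path before the change: P3→P7→P9 = 4+11+9 = 24 giving 24 weeks.
Since P3 is critical, the +1 change carries straight to that chain (now 25 weeks).
The critical path is still P3→P7→P9; finish is now 25 weeks.
Change in finish: 25 − 24 = +1 weeks.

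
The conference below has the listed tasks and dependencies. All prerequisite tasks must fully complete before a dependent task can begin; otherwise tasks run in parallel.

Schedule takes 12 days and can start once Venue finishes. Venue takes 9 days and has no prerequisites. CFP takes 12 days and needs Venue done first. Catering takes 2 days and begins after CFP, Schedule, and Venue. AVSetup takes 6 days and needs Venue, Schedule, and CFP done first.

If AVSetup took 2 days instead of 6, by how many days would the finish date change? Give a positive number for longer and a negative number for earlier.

Actual critical path: Venue→CFP→AVSetup = 9+12+6 = 27 ⇒ 27 days.
AVSetup lies on that path, so at 2 days the path becomes 23 days.
Now Venue→CFP→Catering = 9+12+2 = 23 is longest, so the finish becomes 23 days.
Change in finish: 23 − 27 = -4 days.

-4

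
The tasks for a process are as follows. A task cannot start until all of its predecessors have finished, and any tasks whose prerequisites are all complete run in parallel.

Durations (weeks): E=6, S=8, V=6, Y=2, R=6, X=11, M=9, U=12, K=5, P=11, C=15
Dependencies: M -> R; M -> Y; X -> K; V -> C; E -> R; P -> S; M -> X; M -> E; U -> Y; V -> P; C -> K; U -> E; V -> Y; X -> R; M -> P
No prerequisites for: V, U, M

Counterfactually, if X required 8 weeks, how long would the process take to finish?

As given, the longest chain is M→P→S = 9+11+8 = 28, so the finish is 28 weeks.
The longest path through X is only 26 weeks, so X has float 2.
The critical path is still M→P→S; finish is now 28 weeks.

28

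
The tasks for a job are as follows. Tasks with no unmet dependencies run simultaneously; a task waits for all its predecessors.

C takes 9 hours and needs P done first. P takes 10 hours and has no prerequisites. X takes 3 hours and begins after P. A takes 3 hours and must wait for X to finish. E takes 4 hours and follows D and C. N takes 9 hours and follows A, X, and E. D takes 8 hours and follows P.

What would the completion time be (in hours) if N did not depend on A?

With the dependency in place, P→C→E→N = 10+9+4+9 = 32 sets the finish at 32 hours.
Dropping A→N doesn't change N's earliest start (23); another predecessor still binds.
The longest chain is now P→C→E→N = 10+9+4+9 = 32, so the plan takes 32 hours.

32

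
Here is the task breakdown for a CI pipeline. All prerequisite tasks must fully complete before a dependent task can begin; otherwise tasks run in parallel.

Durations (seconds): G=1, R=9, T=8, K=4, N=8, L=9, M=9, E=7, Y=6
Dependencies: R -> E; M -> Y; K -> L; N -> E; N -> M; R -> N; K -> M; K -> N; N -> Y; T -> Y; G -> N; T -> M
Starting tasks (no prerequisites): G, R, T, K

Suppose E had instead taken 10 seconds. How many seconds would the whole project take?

32

Critical path before the change: R→N→M→Y = 9+8+9+6 = 32 giving 32 seconds.
The longest path through E is only 24 seconds, so E has float 8.
The critical path is still R→N→M→Y; finish is now 32 seconds.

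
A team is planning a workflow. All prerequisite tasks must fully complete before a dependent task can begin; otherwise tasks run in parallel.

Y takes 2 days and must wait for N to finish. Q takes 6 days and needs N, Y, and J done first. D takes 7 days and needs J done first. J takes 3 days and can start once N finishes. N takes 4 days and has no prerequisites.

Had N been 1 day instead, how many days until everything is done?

11

Baseline: N→J→D = 4+3+7 = 14 → 14 days.
Since N is critical, the -3 change carries straight to that chain (now 11 days).
That remains the longest chain; total 11 days.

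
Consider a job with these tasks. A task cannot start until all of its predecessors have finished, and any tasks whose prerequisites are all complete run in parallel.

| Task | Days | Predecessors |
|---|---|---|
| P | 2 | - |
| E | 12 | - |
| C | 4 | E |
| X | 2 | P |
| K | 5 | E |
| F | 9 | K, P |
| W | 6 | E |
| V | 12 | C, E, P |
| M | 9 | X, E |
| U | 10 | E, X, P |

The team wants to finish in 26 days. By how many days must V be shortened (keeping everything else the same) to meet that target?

2

Current finish: 28 days; target: 26.
V is on every critical path, so each day cut from V cuts the finish by one (this holds down to a finish of 26).
Need 28 − 26 = 2 days off V → V becomes 10 days, finish becomes 26.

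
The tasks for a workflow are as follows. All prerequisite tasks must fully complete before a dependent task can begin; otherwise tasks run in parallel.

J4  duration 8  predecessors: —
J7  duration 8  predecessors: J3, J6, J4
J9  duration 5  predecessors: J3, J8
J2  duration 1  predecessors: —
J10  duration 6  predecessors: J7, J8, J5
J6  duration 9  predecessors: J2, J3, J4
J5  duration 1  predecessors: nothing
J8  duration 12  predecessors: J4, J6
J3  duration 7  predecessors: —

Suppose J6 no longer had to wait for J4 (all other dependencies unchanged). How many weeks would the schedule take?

34

Original critical path: J4→J6→J8→J10 = 8+9+12+6 = 35 ⇒ 35 weeks.
Without J4→J6, J6's earliest start moves from 8 to 7.
After: J3→J6→J8→J10 = 7+9+12+6 = 34 → 34 weeks.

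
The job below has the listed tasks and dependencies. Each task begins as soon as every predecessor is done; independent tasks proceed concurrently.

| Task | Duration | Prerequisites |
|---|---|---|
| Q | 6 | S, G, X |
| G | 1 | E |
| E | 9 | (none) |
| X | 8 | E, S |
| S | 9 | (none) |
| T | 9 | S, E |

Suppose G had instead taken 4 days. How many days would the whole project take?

The binding path is E→X→Q = 9+8+6 = 23; finish at 23 days.
G is off the critical path — its longest chain is 16 days, giving 7 of slack.
The critical path is still E→X→Q; finish is now 23 days.

23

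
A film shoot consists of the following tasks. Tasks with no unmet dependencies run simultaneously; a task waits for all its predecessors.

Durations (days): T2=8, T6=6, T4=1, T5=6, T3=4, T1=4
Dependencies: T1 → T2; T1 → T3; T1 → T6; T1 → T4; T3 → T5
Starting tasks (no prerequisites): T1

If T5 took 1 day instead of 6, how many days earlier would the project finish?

As given, the longest chain is T1→T3→T5 = 4+4+6 = 14, so the finish is 14 days.
T5 lies on that path, so at 1 day the path becomes 9 days.
Now T1→T2 = 4+8 = 12 is longest, so the finish becomes 12 days.
Change in finish: 12 − 14 = -2 days.

2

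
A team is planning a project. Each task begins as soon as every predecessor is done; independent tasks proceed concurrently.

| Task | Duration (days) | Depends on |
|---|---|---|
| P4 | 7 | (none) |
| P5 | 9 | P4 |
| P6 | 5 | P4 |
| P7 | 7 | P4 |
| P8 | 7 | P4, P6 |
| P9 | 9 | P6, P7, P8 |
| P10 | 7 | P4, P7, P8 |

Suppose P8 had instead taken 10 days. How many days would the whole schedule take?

The binding path is P4→P6→P8→P9 = 7+5+7+9 = 28; finish at 28 days.
P8 lies on that path, so at 10 days the path becomes 31 days.
The critical path is still P4→P6→P8→P9; finish is now 31 days.

31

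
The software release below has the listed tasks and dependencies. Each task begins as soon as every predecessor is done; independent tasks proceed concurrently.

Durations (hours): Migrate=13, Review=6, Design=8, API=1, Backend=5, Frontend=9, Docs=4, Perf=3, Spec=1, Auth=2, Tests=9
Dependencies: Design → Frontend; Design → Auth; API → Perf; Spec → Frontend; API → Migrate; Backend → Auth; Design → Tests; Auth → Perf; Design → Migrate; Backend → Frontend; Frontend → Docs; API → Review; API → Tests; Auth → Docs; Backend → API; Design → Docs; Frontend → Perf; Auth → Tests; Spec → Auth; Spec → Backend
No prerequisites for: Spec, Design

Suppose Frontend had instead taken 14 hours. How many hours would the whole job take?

26

The binding path is Design→Frontend→Docs = 8+9+4 = 21; finish at 21 hours.
Since Frontend is critical, the +5 change carries straight to that chain (now 26 hours).
No other chain overtakes it, so the finish is 26 hours.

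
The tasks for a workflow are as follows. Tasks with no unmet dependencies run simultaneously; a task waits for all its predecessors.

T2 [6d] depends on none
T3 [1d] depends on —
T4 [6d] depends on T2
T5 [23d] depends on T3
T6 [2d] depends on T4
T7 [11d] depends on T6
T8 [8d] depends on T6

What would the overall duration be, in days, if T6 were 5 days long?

28

Actual critical path: T2→T4→T6→T7 = 6+6+2+11 = 25 ⇒ 25 days.
Since T6 is critical, the +3 change carries straight to that chain (now 28 days).
No other chain overtakes it, so the finish is 28 days.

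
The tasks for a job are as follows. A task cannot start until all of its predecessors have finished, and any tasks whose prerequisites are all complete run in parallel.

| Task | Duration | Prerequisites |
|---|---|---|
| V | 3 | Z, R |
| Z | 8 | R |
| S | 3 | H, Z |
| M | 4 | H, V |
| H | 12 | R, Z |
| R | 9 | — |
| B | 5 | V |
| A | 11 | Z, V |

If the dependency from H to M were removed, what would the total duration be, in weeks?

32

Original critical path: R→Z→H→M = 9+8+12+4 = 33 ⇒ 33 weeks.
Without H→M, M's earliest start moves from 29 to 20.
The longest chain is now R→Z→H→S = 9+8+12+3 = 32, so the job takes 32 weeks.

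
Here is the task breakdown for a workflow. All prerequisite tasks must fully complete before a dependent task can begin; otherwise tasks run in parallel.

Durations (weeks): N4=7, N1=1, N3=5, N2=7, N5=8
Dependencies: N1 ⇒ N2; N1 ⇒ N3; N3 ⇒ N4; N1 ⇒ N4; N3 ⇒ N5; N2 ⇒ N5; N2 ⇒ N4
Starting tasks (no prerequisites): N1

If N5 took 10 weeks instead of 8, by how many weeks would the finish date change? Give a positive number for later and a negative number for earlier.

The binding path is N1→N2→N5 = 1+7+8 = 16; finish at 16 weeks.
N5 lies on that path, so at 10 weeks the path becomes 18 weeks.
That remains the longest chain; total 18 weeks.
Change in finish: 18 − 16 = +2 weeks.

2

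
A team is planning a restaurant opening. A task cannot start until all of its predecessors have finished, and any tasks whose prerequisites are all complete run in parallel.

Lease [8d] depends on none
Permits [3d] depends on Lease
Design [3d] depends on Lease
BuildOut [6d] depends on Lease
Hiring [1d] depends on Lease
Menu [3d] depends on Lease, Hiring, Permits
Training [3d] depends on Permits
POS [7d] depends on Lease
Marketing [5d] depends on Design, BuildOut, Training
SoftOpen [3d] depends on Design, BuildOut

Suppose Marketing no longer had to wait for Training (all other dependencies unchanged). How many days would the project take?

Original critical path: Lease→Permits→Training→Marketing = 8+3+3+5 = 19 ⇒ 19 days.
Dropping Training→Marketing doesn't change Marketing's earliest start (14); another predecessor still binds.
The longest chain is now Lease→BuildOut→Marketing = 8+6+5 = 19, so the project takes 19 days.

19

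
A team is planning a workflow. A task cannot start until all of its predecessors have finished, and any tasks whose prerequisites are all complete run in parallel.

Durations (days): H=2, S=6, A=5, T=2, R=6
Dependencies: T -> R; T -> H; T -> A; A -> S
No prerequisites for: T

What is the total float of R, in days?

5

Critical path: T→A→S = 2+5+6 = 13, so the finish is 13 days.
Longest path through R: 8 days (earliest finish 8, latest finish 13).
Float = 13 − 8 = 5.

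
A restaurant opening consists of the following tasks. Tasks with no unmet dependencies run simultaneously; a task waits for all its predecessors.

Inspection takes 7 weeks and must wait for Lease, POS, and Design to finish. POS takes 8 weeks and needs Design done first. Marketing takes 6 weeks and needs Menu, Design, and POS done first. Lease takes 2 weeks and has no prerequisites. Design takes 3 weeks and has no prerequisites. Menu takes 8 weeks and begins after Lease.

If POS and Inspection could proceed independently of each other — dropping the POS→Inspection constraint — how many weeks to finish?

Original critical path: Design→POS→Inspection = 3+8+7 = 18 ⇒ 18 weeks.
Without POS→Inspection, Inspection's earliest start moves from 11 to 3.
After: Design→POS→Marketing = 3+8+6 = 17 → 17 weeks.

17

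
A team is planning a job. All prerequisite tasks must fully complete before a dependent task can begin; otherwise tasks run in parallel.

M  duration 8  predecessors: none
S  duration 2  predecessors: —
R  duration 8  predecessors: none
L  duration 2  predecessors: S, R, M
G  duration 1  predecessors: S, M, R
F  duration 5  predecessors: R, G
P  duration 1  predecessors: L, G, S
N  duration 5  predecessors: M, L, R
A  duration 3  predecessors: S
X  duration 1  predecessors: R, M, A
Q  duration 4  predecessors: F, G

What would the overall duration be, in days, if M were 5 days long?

18

Baseline: M→G→F→Q = 8+1+5+4 = 18 → 18 days.
M lies on that path, so at 5 days the path becomes 15 days.
The binding chain switches to R→G→F→Q = 8+1+5+4 = 18; finish 18 days.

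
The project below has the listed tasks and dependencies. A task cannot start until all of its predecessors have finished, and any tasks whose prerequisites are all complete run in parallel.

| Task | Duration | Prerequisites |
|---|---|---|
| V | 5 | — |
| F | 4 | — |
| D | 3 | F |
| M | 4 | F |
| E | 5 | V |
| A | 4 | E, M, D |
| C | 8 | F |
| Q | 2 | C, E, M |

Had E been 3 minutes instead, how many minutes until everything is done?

14

Actual critical path: V→E→A = 5+5+4 = 14 ⇒ 14 minutes.
Since E is critical, the -2 change carries straight to that chain (now 12 minutes).
New critical path: F→C→Q = 4+8+2 = 14 ⇒ 14 minutes.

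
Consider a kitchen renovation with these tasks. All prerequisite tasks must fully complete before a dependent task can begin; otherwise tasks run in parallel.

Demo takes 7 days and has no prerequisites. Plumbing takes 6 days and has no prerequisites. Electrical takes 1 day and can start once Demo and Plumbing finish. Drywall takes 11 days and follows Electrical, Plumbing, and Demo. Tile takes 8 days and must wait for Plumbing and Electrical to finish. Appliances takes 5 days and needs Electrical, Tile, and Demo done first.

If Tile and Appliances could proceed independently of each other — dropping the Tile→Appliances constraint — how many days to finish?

Original critical path: Demo→Electrical→Tile→Appliances = 7+1+8+5 = 21 ⇒ 21 days.
Without Tile→Appliances, Appliances's earliest start moves from 16 to 8.
New critical path: Demo→Electrical→Drywall = 7+1+11 = 19 ⇒ 19 days.

19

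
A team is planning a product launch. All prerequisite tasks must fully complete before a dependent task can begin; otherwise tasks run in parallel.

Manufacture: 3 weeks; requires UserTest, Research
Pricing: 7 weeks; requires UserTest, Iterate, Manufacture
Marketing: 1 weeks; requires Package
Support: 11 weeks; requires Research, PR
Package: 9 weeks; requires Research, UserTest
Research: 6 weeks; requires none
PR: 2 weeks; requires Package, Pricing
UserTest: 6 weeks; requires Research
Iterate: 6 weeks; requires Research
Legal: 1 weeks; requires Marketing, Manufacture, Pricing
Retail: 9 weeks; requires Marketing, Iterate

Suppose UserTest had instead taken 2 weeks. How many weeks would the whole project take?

The binding path is Research→UserTest→Manufacture→Pricing→PR→Support = 6+6+3+7+2+11 = 35; finish at 35 weeks.
UserTest lies on that path, so at 2 weeks the path becomes 31 weeks.
Now Research→Iterate→Pricing→PR→Support = 6+6+7+2+11 = 32 is longest, so the finish becomes 32 weeks.

32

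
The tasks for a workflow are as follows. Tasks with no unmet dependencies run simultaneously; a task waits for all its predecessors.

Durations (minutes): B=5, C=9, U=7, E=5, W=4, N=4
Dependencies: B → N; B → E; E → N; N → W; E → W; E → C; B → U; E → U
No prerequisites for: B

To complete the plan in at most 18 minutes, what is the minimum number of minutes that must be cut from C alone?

1

Current finish: 19 minutes; target: 18.
C is on every critical path, so each minute cut from C cuts the finish by one (this holds down to a finish of 18).
Need 19 − 18 = 1 minute off C → C becomes 8 minutes, finish becomes 18.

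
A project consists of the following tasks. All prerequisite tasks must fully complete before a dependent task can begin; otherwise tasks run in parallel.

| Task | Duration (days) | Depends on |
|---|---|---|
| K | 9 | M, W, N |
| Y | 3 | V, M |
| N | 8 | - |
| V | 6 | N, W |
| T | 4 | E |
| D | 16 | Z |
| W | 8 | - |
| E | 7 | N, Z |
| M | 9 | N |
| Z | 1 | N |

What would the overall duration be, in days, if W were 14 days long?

Actual critical path: N→M→K = 8+9+9 = 26 ⇒ 26 days.
W is off the critical path — its longest chain is 17 days, giving 9 of slack.
No other chain overtakes it, so the finish is 26 days.

26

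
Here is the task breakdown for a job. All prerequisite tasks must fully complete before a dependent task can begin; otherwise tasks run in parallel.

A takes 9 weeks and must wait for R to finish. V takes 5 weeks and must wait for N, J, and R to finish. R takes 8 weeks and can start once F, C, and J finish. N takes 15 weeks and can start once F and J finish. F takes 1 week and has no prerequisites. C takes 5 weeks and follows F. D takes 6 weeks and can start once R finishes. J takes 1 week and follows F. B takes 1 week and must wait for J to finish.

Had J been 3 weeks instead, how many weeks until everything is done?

24

As given, the longest chain is F→C→R→A = 1+5+8+9 = 23, so the finish is 23 weeks.
The longest path through J is only 22 weeks, so J has float 1.
The binding chain switches to F→J→N→V = 1+3+15+5 = 24; finish 24 weeks.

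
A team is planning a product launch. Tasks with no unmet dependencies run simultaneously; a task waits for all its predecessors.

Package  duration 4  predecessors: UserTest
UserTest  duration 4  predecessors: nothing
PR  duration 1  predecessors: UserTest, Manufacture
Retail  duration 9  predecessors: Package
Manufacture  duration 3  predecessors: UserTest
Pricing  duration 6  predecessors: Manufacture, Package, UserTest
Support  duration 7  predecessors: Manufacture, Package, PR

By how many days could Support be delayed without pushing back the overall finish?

2

The longest chain is UserTest→Package→Retail = 4+4+9 = 17; overall finish 17 days.
Support finishes as early as 15 and must finish by 17.
Slack of Support = 10 − 8 = 2 days.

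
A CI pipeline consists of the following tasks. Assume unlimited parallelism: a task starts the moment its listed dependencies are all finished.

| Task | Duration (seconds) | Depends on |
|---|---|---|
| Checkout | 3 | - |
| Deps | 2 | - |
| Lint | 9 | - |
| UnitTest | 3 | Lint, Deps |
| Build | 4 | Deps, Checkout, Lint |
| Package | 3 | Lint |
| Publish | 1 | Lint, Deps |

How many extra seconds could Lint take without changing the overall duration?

0

Lint→Build = 9+4 = 13 sets the makespan at 13 seconds.
Longest path through Lint: 13 seconds (earliest finish 9, latest finish 9).
Float = 13 − 13 = 0.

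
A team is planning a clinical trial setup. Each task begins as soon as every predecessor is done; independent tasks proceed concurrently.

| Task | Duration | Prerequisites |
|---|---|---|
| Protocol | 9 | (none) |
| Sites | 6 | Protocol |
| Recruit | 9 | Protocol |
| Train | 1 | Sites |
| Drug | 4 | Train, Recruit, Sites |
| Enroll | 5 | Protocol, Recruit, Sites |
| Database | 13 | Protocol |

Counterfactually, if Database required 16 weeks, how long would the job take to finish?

25

Baseline: Protocol→Recruit→Enroll = 9+9+5 = 23 → 23 weeks.
Database has 1 week of float (longest path through it is 22).
New critical path: Protocol→Database = 9+16 = 25 ⇒ 25 weeks.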